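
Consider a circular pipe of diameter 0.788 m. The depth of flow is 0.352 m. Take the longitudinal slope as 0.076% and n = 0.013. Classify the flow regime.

For a circular section of diameter D = 0.788 m at depth y = 0.352 m, the central angle is θ = 2 arccos(1 − 2y/D) = 2.928 rad. Then A = (D²/8)(θ − sin θ) = 0.2108 m² and P = Dθ/2 = 1.154 m.
Hydraulic radius R = A/P = 0.2108/1.154 = 0.1827 m.
V = (1/n) R^(2/3) √S = (1/0.013) × 0.1827^(2/3) × √0.00076 = 0.6829 m/s. Hydraulic depth D_h = A/T = 0.2108/0.7835 = 0.2691 m.
Froude number Fr = V/√(g·D_h) = 0.6829/√(9.81×0.2691) = 0.42, which is less than 1, so the flow is subcritical.

subcritical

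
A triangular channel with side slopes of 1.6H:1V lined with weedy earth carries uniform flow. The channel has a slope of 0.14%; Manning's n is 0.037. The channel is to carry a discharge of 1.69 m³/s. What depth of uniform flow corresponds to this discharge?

Manning's equation rearranged: A R^(2/3) = nQ / (1·√S) = 0.037 × 1.69 / (√0.0014) = 1.671.
Trying y = 1.07 m: A R^(2/3) = 1.082 — too small.
Trying y = 1.58 m: A R^(2/3) = 3.058 — too large.
Trying y = 1.26 m: A R^(2/3) = 1.672 — ≈ 1.671.

y_n = 1.26 m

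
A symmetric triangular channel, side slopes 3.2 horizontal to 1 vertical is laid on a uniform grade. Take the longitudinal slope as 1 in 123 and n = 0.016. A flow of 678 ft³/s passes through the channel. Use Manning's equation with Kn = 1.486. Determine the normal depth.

Manning's equation rearranged: A R^(2/3) = nQ / (1.486·√S) = 0.016 × 678 / (1.486 × √0.00813) = 80.96.
Try y = 3.05 ft: A R^(2/3) = 38.23 — low.
Try y = 4.74 ft: A R^(2/3) = 123.9 — high.
Try y = 4.04 ft: A R^(2/3) = 80.91 — close enough.

y_n = 4.04 ft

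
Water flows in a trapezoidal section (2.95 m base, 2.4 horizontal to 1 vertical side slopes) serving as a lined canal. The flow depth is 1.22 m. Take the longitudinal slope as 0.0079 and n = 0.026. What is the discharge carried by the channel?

With bottom width b = 2.95 m and side slope z = 2.4: A = (b + zy)y = (2.95 + 2.4×1.22)×1.22 = 7.171 m²; P = b + 2y√(1+z²) = 2.95 + 2×1.22×2.6 = 9.294 m.
Hydraulic radius R = A/P = 7.171/9.294 = 0.7716 m.
Manning's equation: Q = (1/n) A R^(2/3) S^(1/2) = (1/0.026) × 7.171 × 0.7716^(2/3) × 0.0079^(1/2) = 20.6 m³/s.

Q = 20.6 m³/s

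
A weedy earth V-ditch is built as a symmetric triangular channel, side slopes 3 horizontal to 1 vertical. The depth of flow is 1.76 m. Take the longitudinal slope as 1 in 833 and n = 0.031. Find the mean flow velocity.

For a triangular section with side slope z = 3: A = zy² = 3×1.76² = 9.293 m²; P = 2y√(1+z²) = 2×1.76×3.162 = 11.13 m.
Hydraulic radius R = A/P = 9.293/11.13 = 0.8348 m.
From Manning's equation, V = (1/n) R^(2/3) S^(1/2) = (1/0.031) × 0.8348^(2/3) × 0.0012^(1/2) = 0.991 m/s.

V = 0.991 m/s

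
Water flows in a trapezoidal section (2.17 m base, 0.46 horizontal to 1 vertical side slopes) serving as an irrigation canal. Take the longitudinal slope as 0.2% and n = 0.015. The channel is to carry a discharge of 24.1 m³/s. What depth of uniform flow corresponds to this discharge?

Manning's equation rearranged: A R^(2/3) = nQ / (1·√S) = 0.015 × 24.1 / (√0.002) = 8.083.
At y = 1.71 m: A R^(2/3) = 4.544 — too small.
At y = 2.83 m: A R^(2/3) = 10.91 — too large.
At y = 2.39 m: A R^(2/3) = 8.08 — close enough.

y_n = 2.39 m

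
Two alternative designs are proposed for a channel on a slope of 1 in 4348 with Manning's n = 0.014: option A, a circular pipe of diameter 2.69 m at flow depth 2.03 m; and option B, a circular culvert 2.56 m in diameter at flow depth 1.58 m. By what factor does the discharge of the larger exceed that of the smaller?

Channel A: For a circular section of diameter D = 2.69 m at depth y = 2.03 m, the central angle is θ = 2 arccos(1 − 2y/D) = 4.21 rad. Then A = (D²/8)(θ − sin θ) = 4.601 m² and P = Dθ/2 = 5.663 m. Hydraulic radius R = A/P = 4.601/5.663 = 0.8125 m. Q_A = (1/0.014)·4.601·0.8125^(2/3)·√0.00023 = 4.34 m³/s.
Channel B: For a circular section of diameter D = 2.56 m at depth y = 1.58 m, the central angle is θ = 2 arccos(1 − 2y/D) = 3.615 rad. Then A = (D²/8)(θ − sin θ) = 3.335 m² and P = Dθ/2 = 4.627 m. Hydraulic radius R = A/P = 3.335/4.627 = 0.7207 m. Q_B = (1/0.014)·3.335·0.7207^(2/3)·√0.00023 = 2.903 m³/s.
The larger discharge is 4.34 m³/s and the smaller is 2.903 m³/s; the ratio is 1.49.

1.49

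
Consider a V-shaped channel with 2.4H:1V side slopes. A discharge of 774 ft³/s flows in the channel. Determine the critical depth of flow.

At critical depth, Q² T / (g A³) = 1, i.e. A³/T = Q²/g = 774²/32.2 = 18600.
At y = 5.17 ft: A³/T = 10640 — low.
At y = 6.7 ft: A³/T = 38880 — high.
At y = 5.78 ft: A³/T = 18580 — matches.

y_c = 5.78 ft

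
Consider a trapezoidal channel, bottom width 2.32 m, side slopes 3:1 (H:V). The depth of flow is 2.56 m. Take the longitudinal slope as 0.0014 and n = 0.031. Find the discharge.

Q = 38.4 m³/s

With bottom width b = 2.32 m and side slope z = 3: A = (b + zy)y = (2.32 + 3×2.56)×2.56 = 25.6 m²; P = b + 2y√(1+z²) = 2.32 + 2×2.56×3.162 = 18.51 m.
Hydraulic radius R = A/P = 25.6/18.51 = 1.383 m.
Manning's equation: Q = (1/n) A R^(2/3) S^(1/2) = (1/0.031) × 25.6 × 1.383^(2/3) × 0.0014^(1/2) = 38.4 m³/s.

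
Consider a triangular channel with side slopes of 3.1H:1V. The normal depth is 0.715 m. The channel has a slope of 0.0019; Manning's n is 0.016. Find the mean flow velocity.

For a triangular section with side slope z = 3.1: A = zy² = 3.1×0.715² = 1.585 m²; P = 2y√(1+z²) = 2×0.715×3.257 = 4.658 m.
Hydraulic radius R = A/P = 1.585/4.658 = 0.3402 m.
From Manning's equation, V = (1/n) R^(2/3) S^(1/2) = (1/0.016) × 0.3402^(2/3) × 0.0019^(1/2) = 1.33 m/s.

V = 1.33 m/s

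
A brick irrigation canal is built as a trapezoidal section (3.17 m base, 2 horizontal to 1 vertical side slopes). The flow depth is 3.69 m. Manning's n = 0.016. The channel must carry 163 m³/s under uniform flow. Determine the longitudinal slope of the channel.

With bottom width b = 3.17 m and side slope z = 2: A = (b + zy)y = (3.17 + 2×3.69)×3.69 = 38.93 m²; P = b + 2y√(1+z²) = 3.17 + 2×3.69×2.236 = 19.67 m.
Hydraulic radius R = A/P = 38.93/19.67 = 1.979 m.
From Manning's equation, S = [nQ / (1 A R^(2/3))]² = [0.016 × 163 / (1 × 38.93 × 1.979^(2/3))]² = 0.00181.

S = 0.00181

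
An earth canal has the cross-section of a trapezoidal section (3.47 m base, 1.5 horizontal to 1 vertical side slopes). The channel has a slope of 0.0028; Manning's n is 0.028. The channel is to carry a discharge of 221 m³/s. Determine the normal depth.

y_n = 5.3 m

Manning's equation rearranged: A R^(2/3) = nQ / (1·√S) = 0.028 × 221 / (√0.0028) = 116.9.
Trying y = 4.45 m: A R^(2/3) = 78.97 — short.
Trying y = 6.72 m: A R^(2/3) = 201.3 — over.
Trying y = 5.3 m: A R^(2/3) = 116.8 — matches.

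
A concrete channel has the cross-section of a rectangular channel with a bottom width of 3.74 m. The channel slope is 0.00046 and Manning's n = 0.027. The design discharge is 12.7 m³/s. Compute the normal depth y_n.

y_n = 3.7 m

Manning's equation rearranged: A R^(2/3) = nQ / (1·√S) = 0.027 × 12.7 / (√0.00046) = 15.99.
Trying y = 4.39 m: A R^(2/3) = 19.67 — high.
Trying y = 3.31 m: A R^(2/3) = 13.94 — low.
Trying y = 3.7 m: A R^(2/3) = 15.99 — close enough.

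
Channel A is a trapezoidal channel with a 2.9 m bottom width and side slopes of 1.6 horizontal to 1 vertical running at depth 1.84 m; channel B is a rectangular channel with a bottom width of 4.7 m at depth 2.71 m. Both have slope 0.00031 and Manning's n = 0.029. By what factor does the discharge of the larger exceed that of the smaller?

Channel A: With bottom width b = 2.9 m and side slope z = 1.6: A = (b + zy)y = (2.9 + 1.6×1.84)×1.84 = 10.75 m²; P = b + 2y√(1+z²) = 2.9 + 2×1.84×1.887 = 9.843 m. Hydraulic radius R = A/P = 10.75/9.843 = 1.092 m. Q_A = (1/0.029)·10.75·1.092^(2/3)·√0.00031 = 6.925 m³/s.
Channel B: Flow area A = b·y = 4.7 × 2.71 = 12.74 m². Wetted perimeter P = b + 2y = 4.7 + 2×2.71 = 10.12 m. Hydraulic radius R = A/P = 12.74/10.12 = 1.259 m. Q_B = (1/0.029)·12.74·1.259^(2/3)·√0.00031 = 9.014 m³/s.
The larger discharge is 9.014 m³/s and the smaller is 6.925 m³/s; the ratio is 1.3.

1.3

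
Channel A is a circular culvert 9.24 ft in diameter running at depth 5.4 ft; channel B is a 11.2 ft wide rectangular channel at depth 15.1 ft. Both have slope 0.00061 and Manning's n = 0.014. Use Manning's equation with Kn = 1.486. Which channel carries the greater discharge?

Channel A: For a circular section of diameter D = 9.24 ft at depth y = 5.4 ft, the central angle is θ = 2 arccos(1 − 2y/D) = 3.481 rad. Then A = (D²/8)(θ − sin θ) = 40.7 ft² and P = Dθ/2 = 16.08 ft. Hydraulic radius R = A/P = 40.7/16.08 = 2.531 ft. Q_A = (1.486/0.014)·40.7·2.531^(2/3)·√0.00061 = 198.2 ft³/s.
Channel B: Flow area A = b·y = 11.2 × 15.1 = 169.1 ft². Wetted perimeter P = b + 2y = 11.2 + 2×15.1 = 41.4 ft. Hydraulic radius R = A/P = 169.1/41.4 = 4.085 ft. Q_B = (1.486/0.014)·169.1·4.085^(2/3)·√0.00061 = 1133 ft³/s.
Q_A = 198.2 ft³/s vs Q_B = 1133 ft³/s, so channel B carries more.

channel B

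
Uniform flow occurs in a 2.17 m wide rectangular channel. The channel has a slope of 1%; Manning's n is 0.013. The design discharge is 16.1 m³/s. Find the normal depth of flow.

y_n = 1.35 m

Manning's equation rearranged: A R^(2/3) = nQ / (1·√S) = 0.013 × 16.1 / (√0.01) = 2.093.
At y = 1.54 m: A R^(2/3) = 2.473 — too large.
At y = 1.35 m: A R^(2/3) = 2.088 — ≈ 2.093.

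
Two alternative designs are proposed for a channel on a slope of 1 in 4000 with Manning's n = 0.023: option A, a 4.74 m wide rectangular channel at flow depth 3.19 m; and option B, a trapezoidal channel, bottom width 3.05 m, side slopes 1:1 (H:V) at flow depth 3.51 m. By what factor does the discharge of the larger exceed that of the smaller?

1.82

Channel A: Flow area A = b·y = 4.74 × 3.19 = 15.12 m². Wetted perimeter P = b + 2y = 4.74 + 2×3.19 = 11.12 m. Hydraulic radius R = A/P = 15.12/11.12 = 1.36 m. Q_A = (1/0.023)·15.12·1.36^(2/3)·√0.00025 = 12.76 m³/s.
Channel B: With bottom width b = 3.05 m and side slope z = 1: A = (b + zy)y = (3.05 + 1×3.51)×3.51 = 23.03 m²; P = b + 2y√(1+z²) = 3.05 + 2×3.51×1.414 = 12.98 m. Hydraulic radius R = A/P = 23.03/12.98 = 1.774 m. Q_B = (1/0.023)·23.03·1.774^(2/3)·√0.00025 = 23.2 m³/s.
The larger discharge is 23.2 m³/s and the smaller is 12.76 m³/s; the ratio is 1.82.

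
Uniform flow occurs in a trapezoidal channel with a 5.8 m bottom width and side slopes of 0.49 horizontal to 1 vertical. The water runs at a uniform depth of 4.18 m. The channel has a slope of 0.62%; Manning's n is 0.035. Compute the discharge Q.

With bottom width b = 5.8 m and side slope z = 0.49: A = (b + zy)y = (5.8 + 0.49×4.18)×4.18 = 32.81 m²; P = b + 2y√(1+z²) = 5.8 + 2×4.18×1.114 = 15.11 m.
Hydraulic radius R = A/P = 32.81/15.11 = 2.171 m.
Manning's equation: Q = (1/n) A R^(2/3) S^(1/2) = (1/0.035) × 32.81 × 2.171^(2/3) × 0.0062^(1/2) = 124 m³/s.

Q = 124 m³/s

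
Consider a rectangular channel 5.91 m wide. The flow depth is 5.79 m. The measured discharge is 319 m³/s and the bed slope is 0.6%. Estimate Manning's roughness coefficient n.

n = 0.013

Flow area A = b·y = 5.91 × 5.79 = 34.22 m². Wetted perimeter P = b + 2y = 5.91 + 2×5.79 = 17.49 m.
Hydraulic radius R = A/P = 34.22/17.49 = 1.956 m.
Rearranging Manning's equation: n = (1/Q) A R^(2/3) S^(1/2) = (1/319) × 34.22 × 1.956^(2/3) × √0.006 = 0.013.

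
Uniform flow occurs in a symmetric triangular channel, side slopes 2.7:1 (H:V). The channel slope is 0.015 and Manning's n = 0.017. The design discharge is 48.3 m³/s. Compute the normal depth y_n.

y_n = 1.7 m

Manning's equation rearranged: A R^(2/3) = nQ / (1·√S) = 0.017 × 48.3 / (√0.015) = 6.704.
Try y = 1.97 m: A R^(2/3) = 9.938 — too large.
Try y = 1.44 m: A R^(2/3) = 4.309 — too small.
Try y = 1.7 m: A R^(2/3) = 6.708 — ≈ 6.704.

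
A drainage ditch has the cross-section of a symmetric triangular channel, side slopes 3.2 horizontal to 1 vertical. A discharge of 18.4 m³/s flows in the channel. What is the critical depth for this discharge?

y_c = 1.46 m

At critical depth, Q² T / (g A³) = 1, i.e. A³/T = Q²/g = 18.4²/9.81 = 34.51.
At y = 1.19 m: A³/T = 12.22 — too small.
At y = 1.46 m: A³/T = 33.97 — matches.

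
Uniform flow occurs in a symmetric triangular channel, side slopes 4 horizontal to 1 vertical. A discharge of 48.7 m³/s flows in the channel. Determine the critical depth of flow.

y_c = 1.98 m

At critical depth, Q² T / (g A³) = 1, i.e. A³/T = Q²/g = 48.7²/9.81 = 241.8.
Trying y = 1.5 m: A³/T = 60.75 — low.
Trying y = 2.2 m: A³/T = 412.3 — high.
Trying y = 1.98 m: A³/T = 243.5 — close enough.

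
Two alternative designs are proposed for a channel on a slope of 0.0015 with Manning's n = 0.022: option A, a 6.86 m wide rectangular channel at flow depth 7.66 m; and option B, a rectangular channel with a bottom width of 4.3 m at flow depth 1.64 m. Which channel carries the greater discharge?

channel A

Channel A: Flow area A = b·y = 6.86 × 7.66 = 52.55 m². Wetted perimeter P = b + 2y = 6.86 + 2×7.66 = 22.18 m. Hydraulic radius R = A/P = 52.55/22.18 = 2.369 m. Q_A = (1/0.022)·52.55·2.369^(2/3)·√0.0015 = 164.4 m³/s.
Channel B: Flow area A = b·y = 4.3 × 1.64 = 7.052 m². Wetted perimeter P = b + 2y = 4.3 + 2×1.64 = 7.58 m. Hydraulic radius R = A/P = 7.052/7.58 = 0.9303 m. Q_B = (1/0.022)·7.052·0.9303^(2/3)·√0.0015 = 11.83 m³/s.
Q_A = 164.4 m³/s vs Q_B = 11.83 m³/s, so channel A carries more.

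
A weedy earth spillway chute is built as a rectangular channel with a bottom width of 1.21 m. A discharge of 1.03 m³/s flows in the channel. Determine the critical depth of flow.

y_c = 0.42 m

For a rectangular channel, critical depth y_c = (q²/g)^(1/3) where q = Q/b = 1.03/1.21 = 0.8512 m²/s.
So y_c = (0.8512²/9.81)^(1/3) = 0.42 m.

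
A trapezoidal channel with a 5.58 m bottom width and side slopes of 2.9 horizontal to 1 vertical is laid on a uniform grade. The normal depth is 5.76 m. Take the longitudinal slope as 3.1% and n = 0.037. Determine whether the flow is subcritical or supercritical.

supercritical

With bottom width b = 5.58 m and side slope z = 2.9: A = (b + zy)y = (5.58 + 2.9×5.76)×5.76 = 128.4 m²; P = b + 2y√(1+z²) = 5.58 + 2×5.76×3.068 = 40.92 m.
Hydraulic radius R = A/P = 128.4/40.92 = 3.137 m.
V = (1/n) R^(2/3) √S = (1/0.037) × 3.137^(2/3) × √0.031 = 10.2 m/s. Hydraulic depth D_h = A/T = 128.4/38.99 = 3.292 m.
Froude number Fr = V/√(g·D_h) = 10.2/√(9.81×3.292) = 1.79, which is greater than 1, so the flow is supercritical.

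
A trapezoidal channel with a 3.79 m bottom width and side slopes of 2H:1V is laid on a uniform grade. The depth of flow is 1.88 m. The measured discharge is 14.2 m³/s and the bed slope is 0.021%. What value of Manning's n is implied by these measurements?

With bottom width b = 3.79 m and side slope z = 2: A = (b + zy)y = (3.79 + 2×1.88)×1.88 = 14.19 m²; P = b + 2y√(1+z²) = 3.79 + 2×1.88×2.236 = 12.2 m.
Hydraulic radius R = A/P = 14.19/12.2 = 1.164 m.
Rearranging Manning's equation: n = (1/Q) A R^(2/3) S^(1/2) = (1/14.2) × 14.19 × 1.164^(2/3) × √0.00021 = 0.016.

n = 0.016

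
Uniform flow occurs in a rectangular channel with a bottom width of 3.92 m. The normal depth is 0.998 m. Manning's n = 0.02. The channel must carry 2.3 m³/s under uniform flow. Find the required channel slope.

Flow area A = b·y = 3.92 × 0.998 = 3.912 m². Wetted perimeter P = b + 2y = 3.92 + 2×0.998 = 5.916 m.
Hydraulic radius R = A/P = 3.912/5.916 = 0.6613 m.
From Manning's equation, S = [nQ / (1 A R^(2/3))]² = [0.02 × 2.3 / (1 × 3.912 × 0.6613^(2/3))]² = 0.00024.

S = 0.00024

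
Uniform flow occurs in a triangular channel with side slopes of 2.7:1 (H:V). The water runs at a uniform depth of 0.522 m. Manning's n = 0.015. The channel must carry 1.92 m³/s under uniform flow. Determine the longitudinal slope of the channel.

For a triangular section with side slope z = 2.7: A = zy² = 2.7×0.522² = 0.7357 m²; P = 2y√(1+z²) = 2×0.522×2.879 = 3.006 m.
Hydraulic radius R = A/P = 0.7357/3.006 = 0.2448 m.
From Manning's equation, S = [nQ / (1 A R^(2/3))]² = [0.015 × 1.92 / (1 × 0.7357 × 0.2448^(2/3))]² = 0.01.

S = 0.01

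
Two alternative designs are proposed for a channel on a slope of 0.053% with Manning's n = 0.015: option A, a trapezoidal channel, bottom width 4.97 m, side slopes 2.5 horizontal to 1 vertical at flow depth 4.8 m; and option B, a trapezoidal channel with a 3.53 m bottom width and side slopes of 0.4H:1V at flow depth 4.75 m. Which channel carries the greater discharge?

Channel A: With bottom width b = 4.97 m and side slope z = 2.5: A = (b + zy)y = (4.97 + 2.5×4.8)×4.8 = 81.46 m²; P = b + 2y√(1+z²) = 4.97 + 2×4.8×2.693 = 30.82 m. Hydraulic radius R = A/P = 81.46/30.82 = 2.643 m. Q_A = (1/0.015)·81.46·2.643^(2/3)·√0.00053 = 239 m³/s.
Channel B: With bottom width b = 3.53 m and side slope z = 0.4: A = (b + zy)y = (3.53 + 0.4×4.75)×4.75 = 25.79 m²; P = b + 2y√(1+z²) = 3.53 + 2×4.75×1.077 = 13.76 m. Hydraulic radius R = A/P = 25.79/13.76 = 1.874 m. Q_B = (1/0.015)·25.79·1.874^(2/3)·√0.00053 = 60.18 m³/s.
Q_A = 239 m³/s vs Q_B = 60.18 m³/s, so channel A carries more.

channel A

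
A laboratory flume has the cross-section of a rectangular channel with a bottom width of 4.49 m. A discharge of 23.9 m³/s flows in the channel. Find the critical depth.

y_c = 1.42 m

For a rectangular channel, critical depth y_c = (q²/g)^(1/3) where q = Q/b = 23.9/4.49 = 5.323 m²/s.
So y_c = (5.323²/9.81)^(1/3) = 1.42 m.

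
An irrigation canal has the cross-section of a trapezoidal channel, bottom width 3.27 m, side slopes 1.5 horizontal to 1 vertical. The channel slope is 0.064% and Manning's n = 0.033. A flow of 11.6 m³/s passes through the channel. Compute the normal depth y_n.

y_n = 2.07 m

Manning's equation rearranged: A R^(2/3) = nQ / (1·√S) = 0.033 × 11.6 / (√0.00064) = 15.13.
Try y = 1.71 m: A R^(2/3) = 10.36 — low.
Try y = 2.55 m: A R^(2/3) = 23.19 — high.
Try y = 2.07 m: A R^(2/3) = 15.14 — matches.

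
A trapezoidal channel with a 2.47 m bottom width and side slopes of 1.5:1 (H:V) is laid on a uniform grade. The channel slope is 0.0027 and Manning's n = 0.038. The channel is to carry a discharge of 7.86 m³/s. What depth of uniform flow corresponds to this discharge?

Manning's equation rearranged: A R^(2/3) = nQ / (1·√S) = 0.038 × 7.86 / (√0.0027) = 5.748.
Try y = 1.53 m: A R^(2/3) = 6.86 — too large.
Try y = 1.08 m: A R^(2/3) = 3.463 — too small.
Try y = 1.4 m: A R^(2/3) = 5.746 — ≈ 5.748.

y_n = 1.4 m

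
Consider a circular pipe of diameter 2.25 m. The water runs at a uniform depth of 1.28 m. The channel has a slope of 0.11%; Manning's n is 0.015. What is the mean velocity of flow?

For a circular section of diameter D = 2.25 m at depth y = 1.28 m, the central angle is θ = 2 arccos(1 − 2y/D) = 3.418 rad. Then A = (D²/8)(θ − sin θ) = 2.336 m² and P = Dθ/2 = 3.845 m.
Hydraulic radius R = A/P = 2.336/3.845 = 0.6074 m.
From Manning's equation, V = (1/n) R^(2/3) S^(1/2) = (1/0.015) × 0.6074^(2/3) × 0.0011^(1/2) = 1.59 m/s.

V = 1.59 m/s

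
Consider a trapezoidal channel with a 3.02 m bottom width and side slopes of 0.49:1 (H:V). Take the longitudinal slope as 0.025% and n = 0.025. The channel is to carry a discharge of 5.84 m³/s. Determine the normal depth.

Manning's equation rearranged: A R^(2/3) = nQ / (1·√S) = 0.025 × 5.84 / (√0.00025) = 9.234.
Try y = 2.52 m: A R^(2/3) = 12.39 — high.
Try y = 1.79 m: A R^(2/3) = 6.955 — low.
Try y = 2.12 m: A R^(2/3) = 9.233 — matches.

y_n = 2.12 m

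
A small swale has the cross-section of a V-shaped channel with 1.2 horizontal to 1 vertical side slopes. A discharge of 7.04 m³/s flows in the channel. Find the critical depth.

y_c = 1.48 m

At critical depth, Q² T / (g A³) = 1, i.e. A³/T = Q²/g = 7.04²/9.81 = 5.052.
At y = 1.61 m: A³/T = 7.789 — high.
At y = 1.29 m: A³/T = 2.572 — low.
At y = 1.48 m: A³/T = 5.113 — ≈ 5.052.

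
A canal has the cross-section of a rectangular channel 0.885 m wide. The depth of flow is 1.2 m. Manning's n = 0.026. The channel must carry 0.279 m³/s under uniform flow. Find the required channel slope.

S = 0.00021

Flow area A = b·y = 0.885 × 1.2 = 1.062 m². Wetted perimeter P = b + 2y = 0.885 + 2×1.2 = 3.285 m.
Hydraulic radius R = A/P = 1.062/3.285 = 0.3233 m.
From Manning's equation, S = [nQ / (1 A R^(2/3))]² = [0.026 × 0.279 / (1 × 1.062 × 0.3233^(2/3))]² = 0.00021.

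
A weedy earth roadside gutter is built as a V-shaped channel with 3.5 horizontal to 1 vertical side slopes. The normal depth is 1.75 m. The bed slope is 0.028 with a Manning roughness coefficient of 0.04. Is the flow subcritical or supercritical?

For a triangular section with side slope z = 3.5: A = zy² = 3.5×1.75² = 10.72 m²; P = 2y√(1+z²) = 2×1.75×3.64 = 12.74 m.
Hydraulic radius R = A/P = 10.72/12.74 = 0.8413 m.
V = (1/n) R^(2/3) √S = (1/0.04) × 0.8413^(2/3) × √0.028 = 3.728 m/s. Hydraulic depth D_h = A/T = 10.72/12.25 = 0.875 m.
Froude number Fr = V/√(g·D_h) = 3.728/√(9.81×0.875) = 1.27, which is greater than 1, so the flow is supercritical.

supercritical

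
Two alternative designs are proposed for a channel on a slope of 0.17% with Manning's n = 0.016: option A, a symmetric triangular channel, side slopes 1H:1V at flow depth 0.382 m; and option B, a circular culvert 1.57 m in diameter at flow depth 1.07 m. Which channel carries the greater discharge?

Channel A: For a triangular section with side slope z = 1: A = zy² = 1×0.382² = 0.1459 m²; P = 2y√(1+z²) = 2×0.382×1.414 = 1.08 m. Hydraulic radius R = A/P = 0.1459/1.08 = 0.1351 m. Q_A = (1/0.016)·0.1459·0.1351^(2/3)·√0.0017 = 0.09899 m³/s.
Channel B: For a circular section of diameter D = 1.57 m at depth y = 1.07 m, the central angle is θ = 2 arccos(1 − 2y/D) = 3.885 rad. Then A = (D²/8)(θ − sin θ) = 1.405 m² and P = Dθ/2 = 3.049 m. Hydraulic radius R = A/P = 1.405/3.049 = 0.4609 m. Q_B = (1/0.016)·1.405·0.4609^(2/3)·√0.0017 = 2.161 m³/s.
Q_A = 0.09899 m³/s vs Q_B = 2.161 m³/s, so channel B carries more.

channel B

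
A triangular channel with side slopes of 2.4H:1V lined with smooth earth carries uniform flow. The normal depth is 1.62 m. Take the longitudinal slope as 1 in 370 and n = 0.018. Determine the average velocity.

V = 2.38 m/s

For a triangular section with side slope z = 2.4: A = zy² = 2.4×1.62² = 6.299 m²; P = 2y√(1+z²) = 2×1.62×2.6 = 8.424 m.
Hydraulic radius R = A/P = 6.299/8.424 = 0.7477 m.
From Manning's equation, V = (1/n) R^(2/3) S^(1/2) = (1/0.018) × 0.7477^(2/3) × 0.002703^(1/2) = 2.38 m/s.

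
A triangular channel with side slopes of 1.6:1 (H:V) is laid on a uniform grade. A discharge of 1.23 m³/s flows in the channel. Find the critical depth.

At critical depth, Q² T / (g A³) = 1, i.e. A³/T = Q²/g = 1.23²/9.81 = 0.1542.
Try y = 0.761 m: A³/T = 0.3267 — high.
Try y = 0.655 m: A³/T = 0.1543 — matches.

y_c = 0.655 m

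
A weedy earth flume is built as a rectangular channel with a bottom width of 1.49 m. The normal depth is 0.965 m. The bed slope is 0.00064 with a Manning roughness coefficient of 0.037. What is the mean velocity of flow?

V = 0.384 m/s

Flow area A = b·y = 1.49 × 0.965 = 1.438 m². Wetted perimeter P = b + 2y = 1.49 + 2×0.965 = 3.42 m.
Hydraulic radius R = A/P = 1.438/3.42 = 0.4204 m.
From Manning's equation, V = (1/n) R^(2/3) S^(1/2) = (1/0.037) × 0.4204^(2/3) × 0.00064^(1/2) = 0.384 m/s.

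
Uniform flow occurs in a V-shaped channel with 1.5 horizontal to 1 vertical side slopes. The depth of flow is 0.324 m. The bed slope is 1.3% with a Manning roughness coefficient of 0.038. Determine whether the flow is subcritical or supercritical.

subcritical

For a triangular section with side slope z = 1.5: A = zy² = 1.5×0.324² = 0.1575 m²; P = 2y√(1+z²) = 2×0.324×1.803 = 1.168 m.
Hydraulic radius R = A/P = 0.1575/1.168 = 0.1348 m.
V = (1/n) R^(2/3) √S = (1/0.038) × 0.1348^(2/3) × √0.013 = 0.7888 m/s. Hydraulic depth D_h = A/T = 0.1575/0.972 = 0.162 m.
Froude number Fr = V/√(g·D_h) = 0.7888/√(9.81×0.162) = 0.626, which is less than 1, so the flow is subcritical.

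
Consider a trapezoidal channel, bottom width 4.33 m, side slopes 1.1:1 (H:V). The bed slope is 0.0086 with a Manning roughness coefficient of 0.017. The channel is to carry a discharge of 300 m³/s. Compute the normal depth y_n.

y_n = 3.89 m

Manning's equation rearranged: A R^(2/3) = nQ / (1·√S) = 0.017 × 300 / (√0.0086) = 54.99.
Trying y = 4.33 m: A R^(2/3) = 68.38 — over.
Trying y = 3.89 m: A R^(2/3) = 55.04 — close enough.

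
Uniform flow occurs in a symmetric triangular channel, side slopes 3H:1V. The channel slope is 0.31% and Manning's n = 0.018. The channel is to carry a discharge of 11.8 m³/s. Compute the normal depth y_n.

Manning's equation rearranged: A R^(2/3) = nQ / (1·√S) = 0.018 × 11.8 / (√0.0031) = 3.815.
Try y = 1.07 m: A R^(2/3) = 2.185 — low.
Try y = 1.64 m: A R^(2/3) = 6.825 — high.
Try y = 1.32 m: A R^(2/3) = 3.826 — ≈ 3.815.

y_n = 1.32 m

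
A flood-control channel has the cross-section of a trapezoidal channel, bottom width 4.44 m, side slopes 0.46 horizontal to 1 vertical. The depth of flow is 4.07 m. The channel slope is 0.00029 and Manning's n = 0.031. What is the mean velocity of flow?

With bottom width b = 4.44 m and side slope z = 0.46: A = (b + zy)y = (4.44 + 0.46×4.07)×4.07 = 25.69 m²; P = b + 2y√(1+z²) = 4.44 + 2×4.07×1.101 = 13.4 m.
Hydraulic radius R = A/P = 25.69/13.4 = 1.917 m.
From Manning's equation, V = (1/n) R^(2/3) S^(1/2) = (1/0.031) × 1.917^(2/3) × 0.00029^(1/2) = 0.848 m/s.

V = 0.848 m/s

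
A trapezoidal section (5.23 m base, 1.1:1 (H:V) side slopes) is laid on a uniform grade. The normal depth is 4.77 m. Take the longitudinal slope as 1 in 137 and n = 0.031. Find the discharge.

Q = 259 m³/s

With bottom width b = 5.23 m and side slope z = 1.1: A = (b + zy)y = (5.23 + 1.1×4.77)×4.77 = 49.98 m²; P = b + 2y√(1+z²) = 5.23 + 2×4.77×1.487 = 19.41 m.
Hydraulic radius R = A/P = 49.98/19.41 = 2.574 m.
Manning's equation: Q = (1/n) A R^(2/3) S^(1/2) = (1/0.031) × 49.98 × 2.574^(2/3) × 0.007299^(1/2) = 259 m³/s.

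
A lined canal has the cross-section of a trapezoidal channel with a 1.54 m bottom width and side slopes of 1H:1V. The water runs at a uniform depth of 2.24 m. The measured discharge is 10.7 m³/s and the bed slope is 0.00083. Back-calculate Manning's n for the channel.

With bottom width b = 1.54 m and side slope z = 1: A = (b + zy)y = (1.54 + 1×2.24)×2.24 = 8.467 m²; P = b + 2y√(1+z²) = 1.54 + 2×2.24×1.414 = 7.876 m.
Hydraulic radius R = A/P = 8.467/7.876 = 1.075 m.
Rearranging Manning's equation: n = (1/Q) A R^(2/3) S^(1/2) = (1/10.7) × 8.467 × 1.075^(2/3) × √0.00083 = 0.0239.

n = 0.0239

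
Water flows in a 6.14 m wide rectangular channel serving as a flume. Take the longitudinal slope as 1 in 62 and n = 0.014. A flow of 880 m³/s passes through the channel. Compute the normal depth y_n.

y_n = 9.08 m

Manning's equation rearranged: A R^(2/3) = nQ / (1·√S) = 0.014 × 880 / (√0.01613) = 97.01.
Try y = 6.96 m: A R^(2/3) = 70.75 — too small.
Try y = 9.86 m: A R^(2/3) = 106.7 — too large.
Try y = 9.08 m: A R^(2/3) = 96.98 — matches.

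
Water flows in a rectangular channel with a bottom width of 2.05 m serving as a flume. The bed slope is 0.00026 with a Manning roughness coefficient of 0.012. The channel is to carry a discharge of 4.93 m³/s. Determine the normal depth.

y_n = 2.26 m

Manning's equation rearranged: A R^(2/3) = nQ / (1·√S) = 0.012 × 4.93 / (√0.00026) = 3.669.
Try y = 2.69 m: A R^(2/3) = 4.52 — too large.
Try y = 1.56 m: A R^(2/3) = 2.322 — too small.
Try y = 2.26 m: A R^(2/3) = 3.671 — ≈ 3.669.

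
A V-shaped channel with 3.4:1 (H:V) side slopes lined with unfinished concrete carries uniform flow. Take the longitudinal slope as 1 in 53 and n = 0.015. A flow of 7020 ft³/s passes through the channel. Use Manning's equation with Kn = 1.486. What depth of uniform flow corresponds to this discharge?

Manning's equation rearranged: A R^(2/3) = nQ / (1.486·√S) = 0.015 × 7020 / (1.486 × √0.01887) = 515.9.
Trying y = 5.95 ft: A R^(2/3) = 242.2 — short.
Trying y = 9.06 ft: A R^(2/3) = 743.2 — over.
Trying y = 7.9 ft: A R^(2/3) = 515.8 — close enough.

y_n = 7.9 ft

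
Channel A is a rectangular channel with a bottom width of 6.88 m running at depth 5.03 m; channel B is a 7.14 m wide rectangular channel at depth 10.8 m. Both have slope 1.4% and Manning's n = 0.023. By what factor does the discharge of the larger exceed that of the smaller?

2.67

Channel A: Flow area A = b·y = 6.88 × 5.03 = 34.61 m². Wetted perimeter P = b + 2y = 6.88 + 2×5.03 = 16.94 m. Hydraulic radius R = A/P = 34.61/16.94 = 2.043 m. Q_A = (1/0.023)·34.61·2.043^(2/3)·√0.014 = 286.6 m³/s.
Channel B: Flow area A = b·y = 7.14 × 10.8 = 77.11 m². Wetted perimeter P = b + 2y = 7.14 + 2×10.8 = 28.74 m. Hydraulic radius R = A/P = 77.11/28.74 = 2.683 m. Q_B = (1/0.023)·77.11·2.683^(2/3)·√0.014 = 766 m³/s.
The larger discharge is 766 m³/s and the smaller is 286.6 m³/s; the ratio is 2.67.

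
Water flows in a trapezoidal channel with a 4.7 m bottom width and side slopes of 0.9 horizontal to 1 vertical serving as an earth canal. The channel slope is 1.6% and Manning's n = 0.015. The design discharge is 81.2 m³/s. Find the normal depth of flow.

y_n = 1.53 m

Manning's equation rearranged: A R^(2/3) = nQ / (1·√S) = 0.015 × 81.2 / (√0.016) = 9.629.
At y = 1.25 m: A R^(2/3) = 6.802 — low.
At y = 1.74 m: A R^(2/3) = 12.05 — high.
At y = 1.53 m: A R^(2/3) = 9.633 — close enough.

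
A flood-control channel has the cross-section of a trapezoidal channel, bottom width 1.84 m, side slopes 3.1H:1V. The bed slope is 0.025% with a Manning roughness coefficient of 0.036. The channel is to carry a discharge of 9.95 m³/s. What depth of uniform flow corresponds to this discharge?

y_n = 2.26 m

Manning's equation rearranged: A R^(2/3) = nQ / (1·√S) = 0.036 × 9.95 / (√0.00025) = 22.65.
At y = 2.6 m: A R^(2/3) = 31.76 — high.
At y = 1.65 m: A R^(2/3) = 10.79 — low.
At y = 2.26 m: A R^(2/3) = 22.66 — close enough.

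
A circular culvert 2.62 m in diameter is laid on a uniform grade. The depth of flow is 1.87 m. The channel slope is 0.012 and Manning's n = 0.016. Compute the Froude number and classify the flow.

For a circular section of diameter D = 2.62 m at depth y = 1.87 m, the central angle is θ = 2 arccos(1 − 2y/D) = 4.025 rad. Then A = (D²/8)(θ − sin θ) = 4.117 m² and P = Dθ/2 = 5.273 m.
Hydraulic radius R = A/P = 4.117/5.273 = 0.7808 m.
V = (1/n) R^(2/3) √S = (1/0.016) × 0.7808^(2/3) × √0.012 = 5.805 m/s. Hydraulic depth D_h = A/T = 4.117/2.369 = 1.738 m.
Froude number Fr = V/√(g·D_h) = 5.805/√(9.81×1.738) = 1.41, which is greater than 1, so the flow is supercritical.

supercritical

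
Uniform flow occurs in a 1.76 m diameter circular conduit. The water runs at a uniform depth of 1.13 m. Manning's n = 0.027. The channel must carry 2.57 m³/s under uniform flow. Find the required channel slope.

For a circular section of diameter D = 1.76 m at depth y = 1.13 m, the central angle is θ = 2 arccos(1 − 2y/D) = 3.718 rad. Then A = (D²/8)(θ − sin θ) = 1.65 m² and P = Dθ/2 = 3.272 m.
Hydraulic radius R = A/P = 1.65/3.272 = 0.5045 m.
From Manning's equation, S = [nQ / (1 A R^(2/3))]² = [0.027 × 2.57 / (1 × 1.65 × 0.5045^(2/3))]² = 0.0044.

S = 0.0044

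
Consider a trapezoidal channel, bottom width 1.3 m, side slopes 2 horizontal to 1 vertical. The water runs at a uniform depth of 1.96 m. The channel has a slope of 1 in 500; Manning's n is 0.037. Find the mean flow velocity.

With bottom width b = 1.3 m and side slope z = 2: A = (b + zy)y = (1.3 + 2×1.96)×1.96 = 10.23 m²; P = b + 2y√(1+z²) = 1.3 + 2×1.96×2.236 = 10.07 m.
Hydraulic radius R = A/P = 10.23/10.07 = 1.016 m.
From Manning's equation, V = (1/n) R^(2/3) S^(1/2) = (1/0.037) × 1.016^(2/3) × 0.002^(1/2) = 1.22 m/s.

V = 1.22 m/s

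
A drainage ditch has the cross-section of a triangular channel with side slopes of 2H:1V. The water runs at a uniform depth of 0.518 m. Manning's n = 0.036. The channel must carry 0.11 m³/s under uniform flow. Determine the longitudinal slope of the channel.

S = 0.000383

For a triangular section with side slope z = 2: A = zy² = 2×0.518² = 0.5366 m²; P = 2y√(1+z²) = 2×0.518×2.236 = 2.317 m.
Hydraulic radius R = A/P = 0.5366/2.317 = 0.2317 m.
From Manning's equation, S = [nQ / (1 A R^(2/3))]² = [0.036 × 0.11 / (1 × 0.5366 × 0.2317^(2/3))]² = 0.000383.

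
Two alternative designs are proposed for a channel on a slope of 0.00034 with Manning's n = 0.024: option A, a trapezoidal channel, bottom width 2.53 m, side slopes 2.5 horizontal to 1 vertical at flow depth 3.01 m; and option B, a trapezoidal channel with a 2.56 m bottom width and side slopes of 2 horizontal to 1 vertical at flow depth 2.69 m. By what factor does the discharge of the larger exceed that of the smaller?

1.51

Channel A: With bottom width b = 2.53 m and side slope z = 2.5: A = (b + zy)y = (2.53 + 2.5×3.01)×3.01 = 30.27 m²; P = b + 2y√(1+z²) = 2.53 + 2×3.01×2.693 = 18.74 m. Hydraulic radius R = A/P = 30.27/18.74 = 1.615 m. Q_A = (1/0.024)·30.27·1.615^(2/3)·√0.00034 = 32.01 m³/s.
Channel B: With bottom width b = 2.56 m and side slope z = 2: A = (b + zy)y = (2.56 + 2×2.69)×2.69 = 21.36 m²; P = b + 2y√(1+z²) = 2.56 + 2×2.69×2.236 = 14.59 m. Hydraulic radius R = A/P = 21.36/14.59 = 1.464 m. Q_B = (1/0.024)·21.36·1.464^(2/3)·√0.00034 = 21.16 m³/s.
The larger discharge is 32.01 m³/s and the smaller is 21.16 m³/s; the ratio is 1.51.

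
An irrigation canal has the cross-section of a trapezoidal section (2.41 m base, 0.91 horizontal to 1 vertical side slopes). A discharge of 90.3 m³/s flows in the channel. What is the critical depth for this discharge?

y_c = 3.47 m

At critical depth, Q² T / (g A³) = 1, i.e. A³/T = Q²/g = 90.3²/9.81 = 831.2.
Trying y = 2.65 m: A³/T = 288.4 — too small.
Trying y = 4.24 m: A³/T = 1854 — too large.
Trying y = 3.47 m: A³/T = 826.5 — close enough.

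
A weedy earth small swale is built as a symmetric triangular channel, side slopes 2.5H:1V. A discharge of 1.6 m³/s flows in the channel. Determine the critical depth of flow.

At critical depth, Q² T / (g A³) = 1, i.e. A³/T = Q²/g = 1.6²/9.81 = 0.261.
Try y = 0.423 m: A³/T = 0.04232 — too small.
Try y = 0.609 m: A³/T = 0.2618 — close enough.

y_c = 0.609 m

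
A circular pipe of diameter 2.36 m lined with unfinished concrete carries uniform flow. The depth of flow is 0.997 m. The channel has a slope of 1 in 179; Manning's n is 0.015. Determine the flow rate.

Q = 5.71 m³/s

For a circular section of diameter D = 2.36 m at depth y = 0.997 m, the central angle is θ = 2 arccos(1 − 2y/D) = 2.83 rad. Then A = (D²/8)(θ − sin θ) = 1.757 m² and P = Dθ/2 = 3.34 m.
Hydraulic radius R = A/P = 1.757/3.34 = 0.5261 m.
Manning's equation: Q = (1/n) A R^(2/3) S^(1/2) = (1/0.015) × 1.757 × 0.5261^(2/3) × 0.005587^(1/2) = 5.71 m³/s.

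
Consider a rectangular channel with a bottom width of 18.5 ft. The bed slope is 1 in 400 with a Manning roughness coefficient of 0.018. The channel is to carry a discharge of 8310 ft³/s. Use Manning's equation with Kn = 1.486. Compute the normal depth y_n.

y_n = 29.6 ft

Manning's equation rearranged: A R^(2/3) = nQ / (1.486·√S) = 0.018 × 8310 / (1.486 × √0.0025) = 2013.
At y = 33.8 ft: A R^(2/3) = 2345 — high.
At y = 29.6 ft: A R^(2/3) = 2013 — ≈ 2013.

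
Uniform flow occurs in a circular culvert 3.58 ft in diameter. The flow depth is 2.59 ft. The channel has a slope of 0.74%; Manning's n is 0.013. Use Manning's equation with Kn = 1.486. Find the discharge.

Q = 80.3 ft³/s

For a circular section of diameter D = 3.58 ft at depth y = 2.59 ft, the central angle is θ = 2 arccos(1 − 2y/D) = 4.068 rad. Then A = (D²/8)(θ − sin θ) = 7.799 ft² and P = Dθ/2 = 7.282 ft.
Hydraulic radius R = A/P = 7.799/7.282 = 1.071 ft.
Manning's equation: Q = (1.486/n) A R^(2/3) S^(1/2) = (1.486/0.013) × 7.799 × 1.071^(2/3) × 0.0074^(1/2) = 80.3 ft³/s.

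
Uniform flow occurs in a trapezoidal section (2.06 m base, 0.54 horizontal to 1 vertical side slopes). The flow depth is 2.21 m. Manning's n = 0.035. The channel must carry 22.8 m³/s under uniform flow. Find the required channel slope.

S = 0.0121

With bottom width b = 2.06 m and side slope z = 0.54: A = (b + zy)y = (2.06 + 0.54×2.21)×2.21 = 7.19 m²; P = b + 2y√(1+z²) = 2.06 + 2×2.21×1.136 = 7.083 m.
Hydraulic radius R = A/P = 7.19/7.083 = 1.015 m.
From Manning's equation, S = [nQ / (1 A R^(2/3))]² = [0.035 × 22.8 / (1 × 7.19 × 1.015^(2/3))]² = 0.0121.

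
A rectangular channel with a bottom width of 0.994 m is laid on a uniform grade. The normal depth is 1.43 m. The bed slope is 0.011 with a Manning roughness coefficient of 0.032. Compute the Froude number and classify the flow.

Flow area A = b·y = 0.994 × 1.43 = 1.421 m². Wetted perimeter P = b + 2y = 0.994 + 2×1.43 = 3.854 m.
Hydraulic radius R = A/P = 1.421/3.854 = 0.3688 m.
V = (1/n) R^(2/3) √S = (1/0.032) × 0.3688^(2/3) × √0.011 = 1.686 m/s. Hydraulic depth D_h = A/T = 1.421/0.994 = 1.43 m.
Froude number Fr = V/√(g·D_h) = 1.686/√(9.81×1.43) = 0.45, which is less than 1, so the flow is subcritical.

subcritical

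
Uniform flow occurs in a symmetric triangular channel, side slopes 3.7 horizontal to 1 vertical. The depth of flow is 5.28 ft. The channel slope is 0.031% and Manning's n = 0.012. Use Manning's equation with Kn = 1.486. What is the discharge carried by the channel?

For a triangular section with side slope z = 3.7: A = zy² = 3.7×5.28² = 103.2 ft²; P = 2y√(1+z²) = 2×5.28×3.833 = 40.47 ft.
Hydraulic radius R = A/P = 103.2/40.47 = 2.549 ft.
Manning's equation: Q = (1.486/n) A R^(2/3) S^(1/2) = (1.486/0.012) × 103.2 × 2.549^(2/3) × 0.00031^(1/2) = 420 ft³/s.

Q = 420 ft³/s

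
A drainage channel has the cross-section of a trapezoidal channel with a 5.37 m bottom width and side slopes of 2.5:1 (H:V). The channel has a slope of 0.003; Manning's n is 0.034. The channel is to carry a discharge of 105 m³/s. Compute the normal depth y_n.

Manning's equation rearranged: A R^(2/3) = nQ / (1·√S) = 0.034 × 105 / (√0.003) = 65.18.
At y = 4.07 m: A R^(2/3) = 110.8 — over.
At y = 2.79 m: A R^(2/3) = 48.84 — short.
At y = 3.19 m: A R^(2/3) = 65.03 — close enough.

y_n = 3.19 m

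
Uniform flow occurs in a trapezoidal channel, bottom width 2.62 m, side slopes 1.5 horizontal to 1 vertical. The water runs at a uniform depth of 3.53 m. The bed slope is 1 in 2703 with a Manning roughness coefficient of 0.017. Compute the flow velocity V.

With bottom width b = 2.62 m and side slope z = 1.5: A = (b + zy)y = (2.62 + 1.5×3.53)×3.53 = 27.94 m²; P = b + 2y√(1+z²) = 2.62 + 2×3.53×1.803 = 15.35 m.
Hydraulic radius R = A/P = 27.94/15.35 = 1.82 m.
From Manning's equation, V = (1/n) R^(2/3) S^(1/2) = (1/0.017) × 1.82^(2/3) × 0.00037^(1/2) = 1.69 m/s.

V = 1.69 m/s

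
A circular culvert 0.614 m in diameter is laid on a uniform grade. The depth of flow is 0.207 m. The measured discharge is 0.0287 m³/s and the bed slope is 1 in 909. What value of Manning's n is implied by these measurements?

n = 0.024

For a circular section of diameter D = 0.614 m at depth y = 0.207 m, the central angle is θ = 2 arccos(1 − 2y/D) = 2.478 rad. Then A = (D²/8)(θ − sin θ) = 0.08775 m² and P = Dθ/2 = 0.7608 m.
Hydraulic radius R = A/P = 0.08775/0.7608 = 0.1153 m.
Rearranging Manning's equation: n = (1/Q) A R^(2/3) S^(1/2) = (1/0.0287) × 0.08775 × 0.1153^(2/3) × √0.0011 = 0.024.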